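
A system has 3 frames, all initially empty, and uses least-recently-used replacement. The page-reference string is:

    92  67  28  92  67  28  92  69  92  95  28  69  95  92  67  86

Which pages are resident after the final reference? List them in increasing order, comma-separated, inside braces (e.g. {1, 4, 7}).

92: miss, frames [92]
67: miss, frames [92, 67]
28: miss, frames [92, 67, 28]
92: hit
67: hit
28: hit
92: hit
69: miss, evict 67, frames [28, 92, 69]
92: hit
95: miss, evict 28, frames [69, 92, 95]
28: miss, evict 69, frames [92, 95, 28]
69: miss, evict 92, frames [95, 28, 69]
95: hit
92: miss, evict 28, frames [69, 95, 92]
67: miss, evict 69, frames [95, 92, 67]
86: miss, evict 95, frames [92, 67, 86]

{67, 86, 92}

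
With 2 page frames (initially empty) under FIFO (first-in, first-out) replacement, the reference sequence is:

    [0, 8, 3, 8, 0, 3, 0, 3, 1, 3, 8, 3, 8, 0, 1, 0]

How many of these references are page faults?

9

0 -> miss, frames {0}
8 -> miss, frames {0,8}
3 -> miss, evict 0, frames {8,3}
8 -> hit
0 -> miss, evict 8, frames {3,0}
3 -> hit
0 -> hit
3 -> hit
1 -> miss, evict 3, frames {0,1}
3 -> miss, evict 0, frames {1,3}
8 -> miss, evict 1, frames {3,8}
3 -> hit
8 -> hit
0 -> miss, evict 3, frames {8,0}
1 -> miss, evict 8, frames {0,1}
0 -> hit
Page faults: 9.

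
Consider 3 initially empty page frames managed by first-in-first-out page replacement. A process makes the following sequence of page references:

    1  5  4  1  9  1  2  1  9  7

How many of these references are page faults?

7

1 → fault, frames (1)
5 → fault, frames (1 5)
4 → fault, frames (1 5 4)
1 → hit
9 → fault, evict 1, frames (5 4 9)
1 → fault, evict 5, frames (4 9 1)
2 → fault, evict 4, frames (9 1 2)
1 → hit
9 → hit
7 → fault, evict 9, frames (1 2 7)
Page faults: 7.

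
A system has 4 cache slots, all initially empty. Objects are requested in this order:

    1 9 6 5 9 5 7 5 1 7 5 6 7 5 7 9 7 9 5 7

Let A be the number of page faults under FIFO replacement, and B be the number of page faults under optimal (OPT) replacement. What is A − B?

1

Under FIFO: F F F F . . F . F . . . . . . F . . . . → 7 faults.
Under OPT: F F F F . . F . . . . . . . . F . . . . → 6 faults.
A − B = 7 − 6 = 1.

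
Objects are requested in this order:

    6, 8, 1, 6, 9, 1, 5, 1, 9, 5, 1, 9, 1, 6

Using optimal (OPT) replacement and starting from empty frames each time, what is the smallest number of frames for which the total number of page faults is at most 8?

f=1: 14 faults
f=2: 8 faults
f=3: 6 faults
f=4: 5 faults
f=5: 5 faults
Smallest f with faults ≤ 8 is 2.

2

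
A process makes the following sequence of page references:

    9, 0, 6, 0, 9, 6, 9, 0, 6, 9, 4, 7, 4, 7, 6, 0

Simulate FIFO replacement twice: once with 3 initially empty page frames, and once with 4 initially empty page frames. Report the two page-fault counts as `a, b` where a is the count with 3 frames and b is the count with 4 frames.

6, 5

3 frames: F F F . . . . . . . F F . . . F → 6 faults.
4 frames: F F F . . . . . . . F F . . . . → 5 faults.
5 < 6: adding a frame reduced faults, as is typical.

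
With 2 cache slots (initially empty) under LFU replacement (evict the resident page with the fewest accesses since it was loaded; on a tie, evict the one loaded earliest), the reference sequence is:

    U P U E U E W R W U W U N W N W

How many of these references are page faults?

U -> fault, frames {U}
P -> fault, frames {U,P}
U -> hit
E -> fault, evict P, frames {U,E}
U -> hit
E -> hit
W -> fault, evict E, frames {U,W}
R -> fault, evict W, frames {U,R}
W -> fault, evict R, frames {U,W}
U -> hit
W -> hit
U -> hit
N -> fault, evict W, frames {U,N}
W -> fault, evict N, frames {U,W}
N -> fault, evict W, frames {U,N}
W -> fault, evict N, frames {U,W}
Page faults: 10.

10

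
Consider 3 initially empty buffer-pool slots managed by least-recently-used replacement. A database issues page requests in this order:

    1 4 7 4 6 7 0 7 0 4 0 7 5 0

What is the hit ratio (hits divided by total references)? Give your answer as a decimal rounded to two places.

1 → miss, frames [1]
4 → miss, frames [1, 4]
7 → miss, frames [1, 4, 7]
4 → hit
6 → miss, evict 1, frames [7, 4, 6]
7 → hit
0 → miss, evict 4, frames [6, 7, 0]
7 → hit
0 → hit
4 → miss, evict 6, frames [7, 0, 4]
0 → hit
7 → hit
5 → miss, evict 4, frames [0, 7, 5]
0 → hit
Hits: 7 of 14 references → 7/14 = 0.5000.

0.50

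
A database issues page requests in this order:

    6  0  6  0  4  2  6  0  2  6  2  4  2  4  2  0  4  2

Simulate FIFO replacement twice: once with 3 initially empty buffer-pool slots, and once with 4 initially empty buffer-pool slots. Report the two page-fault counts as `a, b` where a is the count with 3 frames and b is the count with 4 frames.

3 frames: F F . . F F F F . . . F F . . . . . → 8 faults.
4 frames: F F . . F F . . . . . . . . . . . . → 4 faults.
4 < 8: adding a frame reduced faults, as is typical.

8, 4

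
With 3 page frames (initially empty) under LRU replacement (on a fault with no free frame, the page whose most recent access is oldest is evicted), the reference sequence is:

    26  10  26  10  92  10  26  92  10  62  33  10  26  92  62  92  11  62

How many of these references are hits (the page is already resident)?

26 -> miss, frames {26}
10 -> miss, frames {26,10}
26 -> hit
10 -> hit
92 -> miss, frames {26,10,92}
10 -> hit
26 -> hit
92 -> hit
10 -> hit
62 -> miss, evict 26, frames {92,10,62}
33 -> miss, evict 92, frames {10,62,33}
10 -> hit
26 -> miss, evict 62, frames {33,10,26}
92 -> miss, evict 33, frames {10,26,92}
62 -> miss, evict 10, frames {26,92,62}
92 -> hit
11 -> miss, evict 26, frames {62,92,11}
62 -> hit
Hits: 9.

9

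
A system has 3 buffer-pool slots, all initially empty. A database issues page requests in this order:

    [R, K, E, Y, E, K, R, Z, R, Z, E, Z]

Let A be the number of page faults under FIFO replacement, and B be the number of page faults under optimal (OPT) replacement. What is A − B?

1

Under FIFO: F F F F . . F F . . F . → 7 faults.
Under OPT: F F F F . . F F . . . . → 6 faults.
A − B = 7 − 6 = 1.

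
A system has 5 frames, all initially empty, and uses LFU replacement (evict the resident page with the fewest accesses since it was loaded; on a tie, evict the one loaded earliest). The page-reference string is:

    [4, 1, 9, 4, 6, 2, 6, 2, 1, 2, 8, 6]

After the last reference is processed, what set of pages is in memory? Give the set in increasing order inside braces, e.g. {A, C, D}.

4: fault, frames (4)
1: fault, frames (4 1)
9: fault, frames (4 1 9)
4: hit
6: fault, frames (4 1 9 6)
2: fault, frames (4 1 9 6 2)
6: hit
2: hit
1: hit
2: hit
8: fault, evict 9, frames (4 1 6 2 8)
6: hit

{1, 2, 4, 6, 8}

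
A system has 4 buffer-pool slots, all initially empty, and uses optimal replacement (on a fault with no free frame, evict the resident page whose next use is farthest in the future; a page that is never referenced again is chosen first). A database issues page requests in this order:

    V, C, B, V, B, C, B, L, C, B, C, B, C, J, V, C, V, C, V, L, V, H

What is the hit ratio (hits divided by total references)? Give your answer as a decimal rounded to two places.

0.73

V: miss, frames [V]
C: miss, frames [V, C]
B: miss, frames [V, C, B]
V: hit
B: hit
C: hit
B: hit
L: miss, frames [V, C, B, L]
C: hit
B: hit
C: hit
B: hit
C: hit
J: miss, evict B, frames [V, C, L, J]
V: hit
C: hit
V: hit
C: hit
V: hit
L: hit
V: hit
H: miss, evict J, frames [V, C, L, H]
Hits: 16 of 22 references → 16/22 = 0.7273.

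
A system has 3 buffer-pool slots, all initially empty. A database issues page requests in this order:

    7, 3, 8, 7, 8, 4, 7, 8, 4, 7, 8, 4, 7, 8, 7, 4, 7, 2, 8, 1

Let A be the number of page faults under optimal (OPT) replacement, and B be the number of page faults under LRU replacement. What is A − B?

Under OPT: F F F . . F . . . . . . . . . . . F . F → 6 faults.
Under LRU: F F F . . F . . . . . . . . . . . F F F → 7 faults.
A − B = 6 − 7 = -1.

-1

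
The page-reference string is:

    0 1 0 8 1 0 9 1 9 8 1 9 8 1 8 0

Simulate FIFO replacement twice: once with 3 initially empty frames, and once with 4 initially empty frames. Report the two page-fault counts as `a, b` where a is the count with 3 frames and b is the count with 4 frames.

3 frames: F F . F . . F . . . . . . . . F → 5 faults.
4 frames: F F . F . . F . . . . . . . . . → 4 faults.
4 < 5: adding a frame reduced faults, as is typical.

5, 4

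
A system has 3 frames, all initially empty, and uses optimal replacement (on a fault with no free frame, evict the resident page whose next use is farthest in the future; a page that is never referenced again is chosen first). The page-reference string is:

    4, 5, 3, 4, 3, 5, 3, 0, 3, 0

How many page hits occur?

6

4 → fault, frames [4]
5 → fault, frames [4, 5]
3 → fault, frames [4, 5, 3]
4 → hit
3 → hit
5 → hit
3 → hit
0 → fault, evict 5, frames [4, 3, 0]
3 → hit
0 → hit
Hits: 6.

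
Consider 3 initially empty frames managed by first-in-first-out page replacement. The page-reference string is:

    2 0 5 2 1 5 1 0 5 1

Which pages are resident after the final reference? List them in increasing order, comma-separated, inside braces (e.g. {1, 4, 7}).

2: miss, frames (2)
0: miss, frames (2 0)
5: miss, frames (2 0 5)
2: hit
1: miss, evict 2, frames (0 5 1)
5: hit
1: hit
0: hit
5: hit
1: hit

{0, 1, 5}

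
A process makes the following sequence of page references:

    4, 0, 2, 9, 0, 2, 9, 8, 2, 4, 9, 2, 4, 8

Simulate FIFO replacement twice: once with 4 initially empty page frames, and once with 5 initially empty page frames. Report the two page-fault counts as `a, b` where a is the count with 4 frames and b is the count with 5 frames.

6, 5

4 frames: F F F F . . . F . F . . . . → 6 faults.
5 frames: F F F F . . . F . . . . . . → 5 faults.
5 < 6: adding a frame reduced faults, as is typical.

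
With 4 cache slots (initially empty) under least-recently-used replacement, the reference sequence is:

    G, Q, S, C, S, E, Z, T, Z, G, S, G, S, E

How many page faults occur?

G: fault, frames {G}
Q: fault, frames {G,Q}
S: fault, frames {G,Q,S}
C: fault, frames {G,Q,S,C}
S: hit
E: fault, evict G, frames {Q,C,S,E}
Z: fault, evict Q, frames {C,S,E,Z}
T: fault, evict C, frames {S,E,Z,T}
Z: hit
G: fault, evict S, frames {E,T,Z,G}
S: fault, evict E, frames {T,Z,G,S}
G: hit
S: hit
E: fault, evict T, frames {Z,G,S,E}
Page faults: 10.

10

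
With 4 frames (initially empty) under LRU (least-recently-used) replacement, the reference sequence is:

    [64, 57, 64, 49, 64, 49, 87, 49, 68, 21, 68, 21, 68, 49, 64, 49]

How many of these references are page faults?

64 -> miss, frames [64]
57 -> miss, frames [64, 57]
64 -> hit
49 -> miss, frames [57, 64, 49]
64 -> hit
49 -> hit
87 -> miss, frames [57, 64, 49, 87]
49 -> hit
68 -> miss, evict 57, frames [64, 87, 49, 68]
21 -> miss, evict 64, frames [87, 49, 68, 21]
68 -> hit
21 -> hit
68 -> hit
49 -> hit
64 -> miss, evict 87, frames [21, 68, 49, 64]
49 -> hit
Page faults: 7.

7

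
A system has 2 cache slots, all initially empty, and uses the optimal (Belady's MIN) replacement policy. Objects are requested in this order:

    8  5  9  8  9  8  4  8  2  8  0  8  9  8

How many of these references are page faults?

8: fault, frames {8}
5: fault, frames {8,5}
9: fault, evict 5, frames {8,9}
8: hit
9: hit
8: hit
4: fault, evict 9, frames {8,4}
8: hit
2: fault, evict 4, frames {8,2}
8: hit
0: fault, evict 2, frames {8,0}
8: hit
9: fault, evict 0, frames {8,9}
8: hit
Page faults: 7.

7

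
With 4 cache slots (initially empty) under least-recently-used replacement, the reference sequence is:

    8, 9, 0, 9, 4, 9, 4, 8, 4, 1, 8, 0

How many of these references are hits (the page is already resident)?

6

8: miss, frames (8)
9: miss, frames (8 9)
0: miss, frames (8 9 0)
9: hit
4: miss, frames (8 0 9 4)
9: hit
4: hit
8: hit
4: hit
1: miss, evict 0, frames (9 8 4 1)
8: hit
0: miss, evict 9, frames (4 1 8 0)
Hits: 6.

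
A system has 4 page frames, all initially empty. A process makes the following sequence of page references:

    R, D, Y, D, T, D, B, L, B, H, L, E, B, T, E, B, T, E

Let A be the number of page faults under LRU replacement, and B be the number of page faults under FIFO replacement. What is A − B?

-1

Under LRU: F F F . F . F F . F . F . F . . . . → 9 faults.
Under FIFO: F F F . F . F F . F . F . F . F . . → 10 faults.
A − B = 9 − 10 = -1.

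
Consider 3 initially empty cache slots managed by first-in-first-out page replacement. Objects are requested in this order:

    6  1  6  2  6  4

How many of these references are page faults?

4

6 → fault, frames [6]
1 → fault, frames [6, 1]
6 → hit
2 → fault, frames [6, 1, 2]
6 → hit
4 → fault, evict 6, frames [1, 2, 4]
Page faults: 4.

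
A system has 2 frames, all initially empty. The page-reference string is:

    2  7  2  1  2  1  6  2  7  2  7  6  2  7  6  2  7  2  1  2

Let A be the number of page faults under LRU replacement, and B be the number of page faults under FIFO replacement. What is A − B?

Under LRU: F F . F . . F F F . . F F F F F F . F . → 13 faults.
Under FIFO: F F . F F . F . F F . F . F . F . . F . → 11 faults.
A − B = 13 − 11 = 2.

2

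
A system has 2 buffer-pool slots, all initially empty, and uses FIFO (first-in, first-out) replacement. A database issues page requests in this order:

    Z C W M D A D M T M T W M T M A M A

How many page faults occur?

Z: fault, frames [Z]
C: fault, frames [Z, C]
W: fault, evict Z, frames [C, W]
M: fault, evict C, frames [W, M]
D: fault, evict W, frames [M, D]
A: fault, evict M, frames [D, A]
D: hit
M: fault, evict D, frames [A, M]
T: fault, evict A, frames [M, T]
M: hit
T: hit
W: fault, evict M, frames [T, W]
M: fault, evict T, frames [W, M]
T: fault, evict W, frames [M, T]
M: hit
A: fault, evict M, frames [T, A]
M: fault, evict T, frames [A, M]
A: hit
Page faults: 13.

13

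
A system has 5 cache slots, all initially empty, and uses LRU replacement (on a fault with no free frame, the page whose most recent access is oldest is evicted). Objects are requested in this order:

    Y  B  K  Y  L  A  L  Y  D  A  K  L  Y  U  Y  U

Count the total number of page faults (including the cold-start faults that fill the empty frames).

7

Y: fault, frames {Y}
B: fault, frames {Y,B}
K: fault, frames {Y,B,K}
Y: hit
L: fault, frames {B,K,Y,L}
A: fault, frames {B,K,Y,L,A}
L: hit
Y: hit
D: fault, evict B, frames {K,A,L,Y,D}
A: hit
K: hit
L: hit
Y: hit
U: fault, evict D, frames {A,K,L,Y,U}
Y: hit
U: hit
Page faults: 7.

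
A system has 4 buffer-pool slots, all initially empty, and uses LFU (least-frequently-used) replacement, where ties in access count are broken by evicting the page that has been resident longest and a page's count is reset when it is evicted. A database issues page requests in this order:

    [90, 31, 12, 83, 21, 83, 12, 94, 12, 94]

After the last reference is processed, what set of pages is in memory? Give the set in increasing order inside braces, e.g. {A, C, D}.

{12, 21, 83, 94}

90 -> miss, frames [90]
31 -> miss, frames [90, 31]
12 -> miss, frames [90, 31, 12]
83 -> miss, frames [90, 31, 12, 83]
21 -> miss, evict 90, frames [31, 12, 83, 21]
83 -> hit
12 -> hit
94 -> miss, evict 31, frames [12, 83, 21, 94]
12 -> hit
94 -> hit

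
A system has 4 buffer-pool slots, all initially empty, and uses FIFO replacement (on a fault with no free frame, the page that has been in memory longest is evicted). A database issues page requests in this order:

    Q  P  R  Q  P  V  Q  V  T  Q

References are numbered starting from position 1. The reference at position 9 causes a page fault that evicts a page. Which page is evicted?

pos 1: Q: fault, frames [Q]
pos 2: P: fault, frames [Q, P]
pos 3: R: fault, frames [Q, P, R]
pos 4: Q: hit
pos 5: P: hit
pos 6: V: fault, frames [Q, P, R, V]
pos 7: Q: hit
pos 8: V: hit
pos 9: T: fault, evict Q, frames [P, R, V, T]
At position 9, page Q is evicted.

Q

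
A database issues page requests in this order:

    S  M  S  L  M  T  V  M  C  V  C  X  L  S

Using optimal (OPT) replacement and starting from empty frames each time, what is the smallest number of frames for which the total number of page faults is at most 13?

2

f=1: 14 faults
f=2: 9 faults
f=3: 8 faults
f=4: 7 faults
f=5: 7 faults
f=6: 7 faults
f=7: 7 faults
Smallest f with faults ≤ 13 is 2.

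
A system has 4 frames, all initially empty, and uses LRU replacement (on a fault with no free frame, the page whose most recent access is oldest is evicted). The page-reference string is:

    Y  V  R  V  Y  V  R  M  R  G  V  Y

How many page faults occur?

6

Y → fault, frames (Y)
V → fault, frames (Y V)
R → fault, frames (Y V R)
V → hit
Y → hit
V → hit
R → hit
M → fault, frames (Y V R M)
R → hit
G → fault, evict Y, frames (V M R G)
V → hit
Y → fault, evict M, frames (R G V Y)
Page faults: 6.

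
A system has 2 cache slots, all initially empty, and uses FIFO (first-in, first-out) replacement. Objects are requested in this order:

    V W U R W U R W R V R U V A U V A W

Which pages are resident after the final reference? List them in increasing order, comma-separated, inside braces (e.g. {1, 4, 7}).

V → fault, frames [V]
W → fault, frames [V, W]
U → fault, evict V, frames [W, U]
R → fault, evict W, frames [U, R]
W → fault, evict U, frames [R, W]
U → fault, evict R, frames [W, U]
R → fault, evict W, frames [U, R]
W → fault, evict U, frames [R, W]
R → hit
V → fault, evict R, frames [W, V]
R → fault, evict W, frames [V, R]
U → fault, evict V, frames [R, U]
V → fault, evict R, frames [U, V]
A → fault, evict U, frames [V, A]
U → fault, evict V, frames [A, U]
V → fault, evict A, frames [U, V]
A → fault, evict U, frames [V, A]
W → fault, evict V, frames [A, W]

{A, W}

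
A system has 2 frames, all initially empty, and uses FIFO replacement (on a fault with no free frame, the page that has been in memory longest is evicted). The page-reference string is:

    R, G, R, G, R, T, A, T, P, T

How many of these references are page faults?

R: fault, frames [R]
G: fault, frames [R, G]
R: hit
G: hit
R: hit
T: fault, evict R, frames [G, T]
A: fault, evict G, frames [T, A]
T: hit
P: fault, evict T, frames [A, P]
T: fault, evict A, frames [P, T]
Page faults: 6.

6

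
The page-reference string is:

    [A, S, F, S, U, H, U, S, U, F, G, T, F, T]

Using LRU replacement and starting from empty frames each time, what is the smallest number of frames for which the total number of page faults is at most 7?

f=1: 14 faults
f=2: 10 faults
f=3: 8 faults
f=4: 7 faults
f=5: 7 faults
f=6: 7 faults
f=7: 7 faults
Smallest f with faults ≤ 7 is 4.

4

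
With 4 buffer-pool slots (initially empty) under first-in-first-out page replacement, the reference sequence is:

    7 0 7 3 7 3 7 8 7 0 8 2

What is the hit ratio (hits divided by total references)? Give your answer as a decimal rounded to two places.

7 → fault, frames {7}
0 → fault, frames {7,0}
7 → hit
3 → fault, frames {7,0,3}
7 → hit
3 → hit
7 → hit
8 → fault, frames {7,0,3,8}
7 → hit
0 → hit
8 → hit
2 → fault, evict 7, frames {0,3,8,2}
Hits: 7 of 12 references → 7/12 = 0.5833.

0.58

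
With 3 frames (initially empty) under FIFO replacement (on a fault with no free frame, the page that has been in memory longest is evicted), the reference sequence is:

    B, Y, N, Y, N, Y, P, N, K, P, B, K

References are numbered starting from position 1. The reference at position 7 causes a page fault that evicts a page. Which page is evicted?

pos 1: B → fault, frames (B)
pos 2: Y → fault, frames (B Y)
pos 3: N → fault, frames (B Y N)
pos 4: Y → hit
pos 5: N → hit
pos 6: Y → hit
pos 7: P → fault, evict B, frames (Y N P)
At position 7, page B is evicted.

B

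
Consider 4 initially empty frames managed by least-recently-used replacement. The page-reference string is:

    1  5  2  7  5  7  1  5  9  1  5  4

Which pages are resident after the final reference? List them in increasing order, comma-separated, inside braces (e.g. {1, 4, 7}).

1 → miss, frames {1}
5 → miss, frames {1,5}
2 → miss, frames {1,5,2}
7 → miss, frames {1,5,2,7}
5 → hit
7 → hit
1 → hit
5 → hit
9 → miss, evict 2, frames {7,1,5,9}
1 → hit
5 → hit
4 → miss, evict 7, frames {9,1,5,4}

{1, 4, 5, 9}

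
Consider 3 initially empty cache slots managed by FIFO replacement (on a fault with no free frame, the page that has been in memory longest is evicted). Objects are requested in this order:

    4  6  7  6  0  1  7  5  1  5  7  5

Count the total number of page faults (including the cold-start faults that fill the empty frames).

7

4 -> miss, frames (4)
6 -> miss, frames (4 6)
7 -> miss, frames (4 6 7)
6 -> hit
0 -> miss, evict 4, frames (6 7 0)
1 -> miss, evict 6, frames (7 0 1)
7 -> hit
5 -> miss, evict 7, frames (0 1 5)
1 -> hit
5 -> hit
7 -> miss, evict 0, frames (1 5 7)
5 -> hit
Page faults: 7.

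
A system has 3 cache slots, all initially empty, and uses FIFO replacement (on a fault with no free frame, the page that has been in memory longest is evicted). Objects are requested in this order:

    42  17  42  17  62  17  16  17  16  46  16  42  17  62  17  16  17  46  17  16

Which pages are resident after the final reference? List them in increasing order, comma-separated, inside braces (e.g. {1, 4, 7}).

{16, 17, 46}

42: miss, frames {42}
17: miss, frames {42,17}
42: hit
17: hit
62: miss, frames {42,17,62}
17: hit
16: miss, evict 42, frames {17,62,16}
17: hit
16: hit
46: miss, evict 17, frames {62,16,46}
16: hit
42: miss, evict 62, frames {16,46,42}
17: miss, evict 16, frames {46,42,17}
62: miss, evict 46, frames {42,17,62}
17: hit
16: miss, evict 42, frames {17,62,16}
17: hit
46: miss, evict 17, frames {62,16,46}
17: miss, evict 62, frames {16,46,17}
16: hit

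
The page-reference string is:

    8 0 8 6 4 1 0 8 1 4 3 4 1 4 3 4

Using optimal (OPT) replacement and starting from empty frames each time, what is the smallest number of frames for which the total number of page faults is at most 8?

3

f=1: 16 faults
f=2: 10 faults
f=3: 7 faults
f=4: 6 faults
f=5: 6 faults
f=6: 6 faults
Smallest f with faults ≤ 8 is 3.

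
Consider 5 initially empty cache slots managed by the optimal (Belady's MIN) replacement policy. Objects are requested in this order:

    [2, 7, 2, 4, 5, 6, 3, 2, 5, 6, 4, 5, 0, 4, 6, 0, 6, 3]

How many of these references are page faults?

7

2 → miss, frames (2)
7 → miss, frames (2 7)
2 → hit
4 → miss, frames (2 7 4)
5 → miss, frames (2 7 4 5)
6 → miss, frames (2 7 4 5 6)
3 → miss, evict 7, frames (2 4 5 6 3)
2 → hit
5 → hit
6 → hit
4 → hit
5 → hit
0 → miss, evict 5, frames (2 4 6 3 0)
4 → hit
6 → hit
0 → hit
6 → hit
3 → hit
Page faults: 7.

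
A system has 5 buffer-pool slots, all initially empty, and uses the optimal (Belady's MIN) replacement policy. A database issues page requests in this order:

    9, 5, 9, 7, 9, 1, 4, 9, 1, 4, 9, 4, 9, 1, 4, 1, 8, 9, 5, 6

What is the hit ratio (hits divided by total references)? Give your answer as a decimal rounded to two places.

9 -> fault, frames {9}
5 -> fault, frames {9,5}
9 -> hit
7 -> fault, frames {9,5,7}
9 -> hit
1 -> fault, frames {9,5,7,1}
4 -> fault, frames {9,5,7,1,4}
9 -> hit
1 -> hit
4 -> hit
9 -> hit
4 -> hit
9 -> hit
1 -> hit
4 -> hit
1 -> hit
8 -> fault, evict 4, frames {9,5,7,1,8}
9 -> hit
5 -> hit
6 -> fault, evict 8, frames {9,5,7,1,6}
Hits: 13 of 20 references → 13/20 = 0.6500.

0.65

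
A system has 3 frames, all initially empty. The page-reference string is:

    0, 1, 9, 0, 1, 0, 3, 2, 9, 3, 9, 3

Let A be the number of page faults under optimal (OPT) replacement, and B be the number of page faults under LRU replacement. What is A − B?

Under OPT: F F F . . . F F . . . . → 5 faults.
Under LRU: F F F . . . F F F . . . → 6 faults.
A − B = 5 − 6 = -1.

-1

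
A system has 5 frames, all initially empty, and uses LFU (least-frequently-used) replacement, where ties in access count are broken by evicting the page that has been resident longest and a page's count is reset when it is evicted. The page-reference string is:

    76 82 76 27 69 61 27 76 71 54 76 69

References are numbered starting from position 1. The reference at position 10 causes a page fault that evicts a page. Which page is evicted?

pos 1: 76 → miss, frames [76]
pos 2: 82 → miss, frames [76, 82]
pos 3: 76 → hit
pos 4: 27 → miss, frames [76, 82, 27]
pos 5: 69 → miss, frames [76, 82, 27, 69]
pos 6: 61 → miss, frames [76, 82, 27, 69, 61]
pos 7: 27 → hit
pos 8: 76 → hit
pos 9: 71 → miss, evict 82, frames [76, 27, 69, 61, 71]
pos 10: 54 → miss, evict 69, frames [76, 27, 61, 71, 54]
At position 10, page 69 is evicted.

69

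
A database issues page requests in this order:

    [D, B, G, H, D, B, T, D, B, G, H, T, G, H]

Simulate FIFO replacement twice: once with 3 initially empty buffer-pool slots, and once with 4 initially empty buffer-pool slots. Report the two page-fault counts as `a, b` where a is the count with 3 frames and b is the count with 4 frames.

9, 10

3 frames: F F F F F F F . . F F . . . → 9 faults.
4 frames: F F F F . . F F F F F F . . → 10 faults.
10 > 9: adding a frame increased faults — Belady's anomaly.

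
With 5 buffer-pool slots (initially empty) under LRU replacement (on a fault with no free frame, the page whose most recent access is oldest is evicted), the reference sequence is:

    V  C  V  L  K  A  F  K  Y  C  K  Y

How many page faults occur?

8

V -> fault, frames {V}
C -> fault, frames {V,C}
V -> hit
L -> fault, frames {C,V,L}
K -> fault, frames {C,V,L,K}
A -> fault, frames {C,V,L,K,A}
F -> fault, evict C, frames {V,L,K,A,F}
K -> hit
Y -> fault, evict V, frames {L,A,F,K,Y}
C -> fault, evict L, frames {A,F,K,Y,C}
K -> hit
Y -> hit
Page faults: 8.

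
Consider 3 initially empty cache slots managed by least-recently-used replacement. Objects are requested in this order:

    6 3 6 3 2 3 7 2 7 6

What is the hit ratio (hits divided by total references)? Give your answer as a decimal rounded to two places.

6: miss, frames {6}
3: miss, frames {6,3}
6: hit
3: hit
2: miss, frames {6,3,2}
3: hit
7: miss, evict 6, frames {2,3,7}
2: hit
7: hit
6: miss, evict 3, frames {2,7,6}
Hits: 5 of 10 references → 5/10 = 0.5000.

0.50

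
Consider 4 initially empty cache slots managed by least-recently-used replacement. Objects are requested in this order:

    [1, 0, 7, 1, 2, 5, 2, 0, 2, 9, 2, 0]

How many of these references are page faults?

7

1: fault, frames {1}
0: fault, frames {1,0}
7: fault, frames {1,0,7}
1: hit
2: fault, frames {0,7,1,2}
5: fault, evict 0, frames {7,1,2,5}
2: hit
0: fault, evict 7, frames {1,5,2,0}
2: hit
9: fault, evict 1, frames {5,0,2,9}
2: hit
0: hit
Page faults: 7.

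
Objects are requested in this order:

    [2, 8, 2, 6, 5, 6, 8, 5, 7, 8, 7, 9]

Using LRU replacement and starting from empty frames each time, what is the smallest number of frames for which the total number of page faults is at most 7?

f=1: 12 faults
f=2: 9 faults
f=3: 7 faults
f=4: 6 faults
f=5: 6 faults
f=6: 6 faults
Smallest f with faults ≤ 7 is 3.

3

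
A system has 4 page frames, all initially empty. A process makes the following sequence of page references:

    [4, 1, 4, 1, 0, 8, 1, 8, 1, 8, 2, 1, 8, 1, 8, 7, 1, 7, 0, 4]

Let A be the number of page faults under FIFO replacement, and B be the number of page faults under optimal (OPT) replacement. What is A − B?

2

Under FIFO: F F . . F F . . . . F . . . . F F . F F → 9 faults.
Under OPT: F F . . F F . . . . F . . . . F . . . F → 7 faults.
A − B = 9 − 7 = 2.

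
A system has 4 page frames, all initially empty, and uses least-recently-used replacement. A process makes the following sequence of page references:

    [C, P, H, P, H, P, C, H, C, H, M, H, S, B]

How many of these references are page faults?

C: fault, frames {C}
P: fault, frames {C,P}
H: fault, frames {C,P,H}
P: hit
H: hit
P: hit
C: hit
H: hit
C: hit
H: hit
M: fault, frames {P,C,H,M}
H: hit
S: fault, evict P, frames {C,M,H,S}
B: fault, evict C, frames {M,H,S,B}
Page faults: 6.

6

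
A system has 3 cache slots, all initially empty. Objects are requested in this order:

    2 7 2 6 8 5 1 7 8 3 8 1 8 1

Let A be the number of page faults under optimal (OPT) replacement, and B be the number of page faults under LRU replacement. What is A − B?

-3

Under OPT: F F . F F F F . . F . . . . → 7 faults.
Under LRU: F F . F F F F F F F . F . . → 10 faults.
A − B = 7 − 10 = -3.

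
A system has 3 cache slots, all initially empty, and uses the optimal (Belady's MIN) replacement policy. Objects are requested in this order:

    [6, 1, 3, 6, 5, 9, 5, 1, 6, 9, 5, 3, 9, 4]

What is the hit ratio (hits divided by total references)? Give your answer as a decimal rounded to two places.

6: fault, frames [6]
1: fault, frames [6, 1]
3: fault, frames [6, 1, 3]
6: hit
5: fault, evict 3, frames [6, 1, 5]
9: fault, evict 6, frames [1, 5, 9]
5: hit
1: hit
6: fault, evict 1, frames [5, 9, 6]
9: hit
5: hit
3: fault, evict 6, frames [5, 9, 3]
9: hit
4: fault, evict 3, frames [5, 9, 4]
Hits: 6 of 14 references → 6/14 = 0.4286.

0.43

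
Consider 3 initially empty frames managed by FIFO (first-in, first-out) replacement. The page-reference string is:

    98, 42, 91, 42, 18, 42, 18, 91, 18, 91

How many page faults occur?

4

98 → miss, frames {98}
42 → miss, frames {98,42}
91 → miss, frames {98,42,91}
42 → hit
18 → miss, evict 98, frames {42,91,18}
42 → hit
18 → hit
91 → hit
18 → hit
91 → hit
Page faults: 4.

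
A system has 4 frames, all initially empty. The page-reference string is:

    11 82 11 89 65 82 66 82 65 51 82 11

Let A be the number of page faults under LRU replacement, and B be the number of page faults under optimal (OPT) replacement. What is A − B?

Under LRU: F F . F F . F . . F . F → 7 faults.
Under OPT: F F . F F . F . . F . . → 6 faults.
A − B = 7 − 6 = 1.

1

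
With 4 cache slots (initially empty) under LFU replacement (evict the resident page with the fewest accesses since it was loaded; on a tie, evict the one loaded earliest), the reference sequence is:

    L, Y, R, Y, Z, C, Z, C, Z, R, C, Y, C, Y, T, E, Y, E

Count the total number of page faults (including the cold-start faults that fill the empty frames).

L → fault, frames {L}
Y → fault, frames {L,Y}
R → fault, frames {L,Y,R}
Y → hit
Z → fault, frames {L,Y,R,Z}
C → fault, evict L, frames {Y,R,Z,C}
Z → hit
C → hit
Z → hit
R → hit
C → hit
Y → hit
C → hit
Y → hit
T → fault, evict R, frames {Y,Z,C,T}
E → fault, evict T, frames {Y,Z,C,E}
Y → hit
E → hit
Page faults: 7.

7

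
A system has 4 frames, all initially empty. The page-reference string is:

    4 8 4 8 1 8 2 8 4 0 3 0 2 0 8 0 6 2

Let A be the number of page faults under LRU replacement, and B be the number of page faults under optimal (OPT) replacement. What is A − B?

2

Under LRU: F F . . F . F . . F F . F . F . F . → 9 faults.
Under OPT: F F . . F . F . . F F . . . . . F . → 7 faults.
A − B = 9 − 7 = 2.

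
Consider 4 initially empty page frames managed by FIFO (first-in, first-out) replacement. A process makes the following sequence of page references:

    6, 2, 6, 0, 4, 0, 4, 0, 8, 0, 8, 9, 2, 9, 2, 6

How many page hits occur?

6 -> fault, frames (6)
2 -> fault, frames (6 2)
6 -> hit
0 -> fault, frames (6 2 0)
4 -> fault, frames (6 2 0 4)
0 -> hit
4 -> hit
0 -> hit
8 -> fault, evict 6, frames (2 0 4 8)
0 -> hit
8 -> hit
9 -> fault, evict 2, frames (0 4 8 9)
2 -> fault, evict 0, frames (4 8 9 2)
9 -> hit
2 -> hit
6 -> fault, evict 4, frames (8 9 2 6)
Hits: 8.

8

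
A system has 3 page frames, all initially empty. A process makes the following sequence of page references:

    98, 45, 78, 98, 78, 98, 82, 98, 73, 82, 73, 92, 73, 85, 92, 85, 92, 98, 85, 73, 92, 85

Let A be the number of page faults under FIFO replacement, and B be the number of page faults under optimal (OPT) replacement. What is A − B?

Under FIFO: F F F . . . F F F . . F . F . . . F . F F F → 12 faults.
Under OPT: F F F . . . F . F . . F . F . . . . . F . . → 8 faults.
A − B = 12 − 8 = 4.

4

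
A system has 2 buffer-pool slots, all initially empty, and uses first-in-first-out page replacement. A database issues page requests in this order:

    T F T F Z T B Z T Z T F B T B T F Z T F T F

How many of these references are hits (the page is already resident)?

T -> fault, frames [T]
F -> fault, frames [T, F]
T -> hit
F -> hit
Z -> fault, evict T, frames [F, Z]
T -> fault, evict F, frames [Z, T]
B -> fault, evict Z, frames [T, B]
Z -> fault, evict T, frames [B, Z]
T -> fault, evict B, frames [Z, T]
Z -> hit
T -> hit
F -> fault, evict Z, frames [T, F]
B -> fault, evict T, frames [F, B]
T -> fault, evict F, frames [B, T]
B -> hit
T -> hit
F -> fault, evict B, frames [T, F]
Z -> fault, evict T, frames [F, Z]
T -> fault, evict F, frames [Z, T]
F -> fault, evict Z, frames [T, F]
T -> hit
F -> hit
Hits: 8.

8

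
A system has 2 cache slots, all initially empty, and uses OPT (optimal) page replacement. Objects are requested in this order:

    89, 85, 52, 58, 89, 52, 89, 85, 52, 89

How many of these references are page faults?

89 → fault, frames (89)
85 → fault, frames (89 85)
52 → fault, evict 85, frames (89 52)
58 → fault, evict 52, frames (89 58)
89 → hit
52 → fault, evict 58, frames (89 52)
89 → hit
85 → fault, evict 89, frames (52 85)
52 → hit
89 → fault, evict 85, frames (52 89)
Page faults: 7.

7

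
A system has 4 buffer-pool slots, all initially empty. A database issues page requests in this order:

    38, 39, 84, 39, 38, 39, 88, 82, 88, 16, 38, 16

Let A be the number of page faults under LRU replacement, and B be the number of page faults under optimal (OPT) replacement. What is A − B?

1

Under LRU: F F F . . . F F . F F . → 7 faults.
Under OPT: F F F . . . F F . F . . → 6 faults.
A − B = 7 − 6 = 1.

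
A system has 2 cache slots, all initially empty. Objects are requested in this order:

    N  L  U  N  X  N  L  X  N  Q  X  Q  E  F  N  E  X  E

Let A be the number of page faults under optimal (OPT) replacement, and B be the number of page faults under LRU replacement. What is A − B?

Under OPT: F F F . F . F . F F . . F F F . F . → 11 faults.
Under LRU: F F F F F . F F F F F . F F F F F . → 15 faults.
A − B = 11 − 15 = -4.

-4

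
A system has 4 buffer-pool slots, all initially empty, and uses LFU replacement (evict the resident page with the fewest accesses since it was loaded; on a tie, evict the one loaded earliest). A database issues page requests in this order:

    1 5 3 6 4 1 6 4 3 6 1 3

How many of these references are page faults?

6

1 → fault, frames [1]
5 → fault, frames [1, 5]
3 → fault, frames [1, 5, 3]
6 → fault, frames [1, 5, 3, 6]
4 → fault, evict 1, frames [5, 3, 6, 4]
1 → fault, evict 5, frames [3, 6, 4, 1]
6 → hit
4 → hit
3 → hit
6 → hit
1 → hit
3 → hit
Page faults: 6.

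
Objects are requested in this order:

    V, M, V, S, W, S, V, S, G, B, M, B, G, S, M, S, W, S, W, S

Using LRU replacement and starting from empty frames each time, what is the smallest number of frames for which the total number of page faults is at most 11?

f=1: 20 faults
f=2: 12 faults
f=3: 10 faults
f=4: 8 faults
f=5: 8 faults
f=6: 6 faults
Smallest f with faults ≤ 11 is 3.

3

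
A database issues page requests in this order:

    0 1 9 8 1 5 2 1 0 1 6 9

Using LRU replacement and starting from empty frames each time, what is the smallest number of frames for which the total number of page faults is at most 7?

f=1: 12 faults
f=2: 11 faults
f=3: 9 faults
f=4: 9 faults
f=5: 9 faults
f=6: 8 faults
f=7: 7 faults
Smallest f with faults ≤ 7 is 7.

7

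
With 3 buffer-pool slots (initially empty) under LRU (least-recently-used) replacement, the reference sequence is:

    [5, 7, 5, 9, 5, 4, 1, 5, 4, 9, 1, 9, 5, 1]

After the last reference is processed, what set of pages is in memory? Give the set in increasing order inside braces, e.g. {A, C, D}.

5: miss, frames {5}
7: miss, frames {5,7}
5: hit
9: miss, frames {7,5,9}
5: hit
4: miss, evict 7, frames {9,5,4}
1: miss, evict 9, frames {5,4,1}
5: hit
4: hit
9: miss, evict 1, frames {5,4,9}
1: miss, evict 5, frames {4,9,1}
9: hit
5: miss, evict 4, frames {1,9,5}
1: hit

{1, 5, 9}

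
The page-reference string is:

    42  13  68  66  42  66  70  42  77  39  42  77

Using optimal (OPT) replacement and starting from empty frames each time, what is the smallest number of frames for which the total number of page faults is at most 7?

3

f=1: 12 faults
f=2: 8 faults
f=3: 7 faults
f=4: 7 faults
f=5: 7 faults
f=6: 7 faults
f=7: 7 faults
Smallest f with faults ≤ 7 is 3.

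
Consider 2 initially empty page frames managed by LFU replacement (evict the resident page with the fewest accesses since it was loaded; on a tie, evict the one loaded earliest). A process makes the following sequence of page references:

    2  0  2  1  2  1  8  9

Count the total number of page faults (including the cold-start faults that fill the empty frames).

5

2 -> fault, frames (2)
0 -> fault, frames (2 0)
2 -> hit
1 -> fault, evict 0, frames (2 1)
2 -> hit
1 -> hit
8 -> fault, evict 1, frames (2 8)
9 -> fault, evict 8, frames (2 9)
Page faults: 5.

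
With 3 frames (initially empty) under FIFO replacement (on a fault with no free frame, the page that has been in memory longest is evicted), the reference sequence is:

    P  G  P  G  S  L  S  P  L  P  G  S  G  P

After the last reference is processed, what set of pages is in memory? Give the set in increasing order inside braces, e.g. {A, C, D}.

P -> miss, frames {P}
G -> miss, frames {P,G}
P -> hit
G -> hit
S -> miss, frames {P,G,S}
L -> miss, evict P, frames {G,S,L}
S -> hit
P -> miss, evict G, frames {S,L,P}
L -> hit
P -> hit
G -> miss, evict S, frames {L,P,G}
S -> miss, evict L, frames {P,G,S}
G -> hit
P -> hit

{G, P, S}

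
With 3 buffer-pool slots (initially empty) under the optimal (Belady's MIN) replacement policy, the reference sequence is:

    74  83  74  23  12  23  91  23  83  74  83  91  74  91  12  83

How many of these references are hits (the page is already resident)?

9

74 -> miss, frames (74)
83 -> miss, frames (74 83)
74 -> hit
23 -> miss, frames (74 83 23)
12 -> miss, evict 74, frames (83 23 12)
23 -> hit
91 -> miss, evict 12, frames (83 23 91)
23 -> hit
83 -> hit
74 -> miss, evict 23, frames (83 91 74)
83 -> hit
91 -> hit
74 -> hit
91 -> hit
12 -> miss, evict 74, frames (83 91 12)
83 -> hit
Hits: 9.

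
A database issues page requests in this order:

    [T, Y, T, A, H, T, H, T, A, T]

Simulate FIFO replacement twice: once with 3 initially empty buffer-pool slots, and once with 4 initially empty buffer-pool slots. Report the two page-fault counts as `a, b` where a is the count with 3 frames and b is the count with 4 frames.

3 frames: F F . F F F . . . . → 5 faults.
4 frames: F F . F F . . . . . → 4 faults.
4 < 5: adding a frame reduced faults, as is typical.

5, 4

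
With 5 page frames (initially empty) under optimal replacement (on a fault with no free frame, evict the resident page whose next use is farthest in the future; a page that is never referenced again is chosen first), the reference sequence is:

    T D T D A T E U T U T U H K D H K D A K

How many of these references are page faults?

7

T: fault, frames [T]
D: fault, frames [T, D]
T: hit
D: hit
A: fault, frames [T, D, A]
T: hit
E: fault, frames [T, D, A, E]
U: fault, frames [T, D, A, E, U]
T: hit
U: hit
T: hit
U: hit
H: fault, evict U, frames [T, D, A, E, H]
K: fault, evict E, frames [T, D, A, H, K]
D: hit
H: hit
K: hit
D: hit
A: hit
K: hit
Page faults: 7.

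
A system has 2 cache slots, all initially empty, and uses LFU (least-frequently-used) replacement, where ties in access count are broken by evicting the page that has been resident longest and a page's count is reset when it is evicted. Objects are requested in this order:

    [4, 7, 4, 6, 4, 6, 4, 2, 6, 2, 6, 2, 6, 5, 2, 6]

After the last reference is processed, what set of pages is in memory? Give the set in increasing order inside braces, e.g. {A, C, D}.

{4, 6}

4 -> fault, frames (4)
7 -> fault, frames (4 7)
4 -> hit
6 -> fault, evict 7, frames (4 6)
4 -> hit
6 -> hit
4 -> hit
2 -> fault, evict 6, frames (4 2)
6 -> fault, evict 2, frames (4 6)
2 -> fault, evict 6, frames (4 2)
6 -> fault, evict 2, frames (4 6)
2 -> fault, evict 6, frames (4 2)
6 -> fault, evict 2, frames (4 6)
5 -> fault, evict 6, frames (4 5)
2 -> fault, evict 5, frames (4 2)
6 -> fault, evict 2, frames (4 6)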